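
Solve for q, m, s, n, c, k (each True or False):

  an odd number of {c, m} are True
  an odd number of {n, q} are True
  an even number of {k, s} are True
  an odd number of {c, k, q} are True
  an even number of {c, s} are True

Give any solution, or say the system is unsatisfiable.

q: True; m: True; s: False; n: False; c: False; k: False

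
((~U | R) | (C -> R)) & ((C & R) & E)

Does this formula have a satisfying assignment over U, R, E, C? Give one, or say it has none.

U=F; R=T; E=T; C=T

  (~U | R) | (C -> R) = True
    ~U | R = True
      ~U = True
    C -> R = True
  (C & R) & E = True
    C & R = True
Both conjuncts True, so the formula holds.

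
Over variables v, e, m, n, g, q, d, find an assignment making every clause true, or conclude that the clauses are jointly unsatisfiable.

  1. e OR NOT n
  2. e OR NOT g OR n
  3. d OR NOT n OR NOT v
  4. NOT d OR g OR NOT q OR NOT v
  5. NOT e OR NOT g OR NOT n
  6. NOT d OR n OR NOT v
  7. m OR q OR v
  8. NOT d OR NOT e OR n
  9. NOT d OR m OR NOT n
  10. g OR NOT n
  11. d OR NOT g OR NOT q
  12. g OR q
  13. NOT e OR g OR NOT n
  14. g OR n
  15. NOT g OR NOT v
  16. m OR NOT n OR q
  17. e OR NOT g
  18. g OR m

v = False; e = True; m = True; n = False; g = True; q = False; d = False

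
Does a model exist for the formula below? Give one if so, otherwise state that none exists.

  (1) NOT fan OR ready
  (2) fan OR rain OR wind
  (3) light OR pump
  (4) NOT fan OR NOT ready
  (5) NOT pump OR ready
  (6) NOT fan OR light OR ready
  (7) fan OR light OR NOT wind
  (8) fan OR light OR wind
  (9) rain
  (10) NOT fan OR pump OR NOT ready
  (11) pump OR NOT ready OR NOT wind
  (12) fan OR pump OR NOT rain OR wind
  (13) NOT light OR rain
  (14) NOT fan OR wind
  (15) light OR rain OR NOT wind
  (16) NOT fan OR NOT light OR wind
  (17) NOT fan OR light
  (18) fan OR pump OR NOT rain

Unit clause (rain) forces rain = True.
Set pump = True.
  then (NOT pump OR ready) forces ready = True.
  then (NOT fan OR NOT ready) forces fan = False.
Try light = False:
  (fan OR light OR NOT wind) forces wind = False.
  clause (fan OR light OR wind) is falsified — backtrack.
So light = True.
Set wind = True.
All clauses satisfied.

pump = True, rain = True, light = True, wind = True, ready = True, fan = False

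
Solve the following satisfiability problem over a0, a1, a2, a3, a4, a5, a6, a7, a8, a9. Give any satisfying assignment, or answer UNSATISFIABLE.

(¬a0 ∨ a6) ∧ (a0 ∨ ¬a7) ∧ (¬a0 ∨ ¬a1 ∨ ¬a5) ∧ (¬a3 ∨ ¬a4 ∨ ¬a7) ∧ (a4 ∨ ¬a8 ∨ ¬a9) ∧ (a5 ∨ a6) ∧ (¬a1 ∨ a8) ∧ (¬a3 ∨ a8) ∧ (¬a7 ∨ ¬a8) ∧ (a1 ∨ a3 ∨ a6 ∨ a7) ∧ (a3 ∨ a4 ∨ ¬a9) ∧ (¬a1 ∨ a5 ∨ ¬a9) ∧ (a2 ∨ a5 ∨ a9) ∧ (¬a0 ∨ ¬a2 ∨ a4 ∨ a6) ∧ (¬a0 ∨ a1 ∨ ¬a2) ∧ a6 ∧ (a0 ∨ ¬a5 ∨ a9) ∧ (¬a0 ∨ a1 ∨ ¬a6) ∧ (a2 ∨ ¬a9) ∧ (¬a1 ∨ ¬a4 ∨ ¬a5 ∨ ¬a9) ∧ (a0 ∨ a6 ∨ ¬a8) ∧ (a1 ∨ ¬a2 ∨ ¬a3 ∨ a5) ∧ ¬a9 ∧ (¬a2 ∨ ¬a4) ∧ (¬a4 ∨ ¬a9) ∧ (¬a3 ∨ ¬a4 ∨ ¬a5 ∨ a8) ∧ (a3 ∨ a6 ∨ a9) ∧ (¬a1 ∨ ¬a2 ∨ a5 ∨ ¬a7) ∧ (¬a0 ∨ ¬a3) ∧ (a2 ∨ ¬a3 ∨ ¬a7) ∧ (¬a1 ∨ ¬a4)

Unit clause (a6) forces a6 = True.
Unit clause (¬a9) forces a9 = False.
Set a0 = False.
  then (a0 ∨ ¬a7) forces a7 = False.
  then (a0 ∨ ¬a5 ∨ a9) forces a5 = False.
  then (a2 ∨ a5 ∨ a9) forces a2 = True.
  then (¬a2 ∨ ¬a4) forces a4 = False.
Set a1 = True.
  then (¬a1 ∨ a8) forces a8 = True.
Set a3 = False.
All clauses satisfied.

a0: False; a1: True; a2: True; a3: False; a4: False; a5: False; a6: True; a7: False; a8: True; a9: False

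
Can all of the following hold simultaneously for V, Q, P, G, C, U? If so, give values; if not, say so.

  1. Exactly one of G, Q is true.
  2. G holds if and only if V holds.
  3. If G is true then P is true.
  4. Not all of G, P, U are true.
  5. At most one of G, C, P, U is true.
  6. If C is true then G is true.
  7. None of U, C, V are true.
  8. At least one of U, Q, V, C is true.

V: False, Q: True, P: False, G: False, C: False, U: False

  (1) {G, Q}: 1 true — exactly one ✓
  (2) G=F, V=F — same ✓
  (3) G=F ⇒ P: vacuous ✓
  (4) {G, P, U}: 0/3 true — not all ✓
  (5) {G, C, P, U}: 0 true — at most one ✓
  (6) C=F ⇒ G: vacuous ✓
  (7) {U, C, V}: 0 true — none ✓
  (8) {U, Q, V, C}: 1 true — at least one ✓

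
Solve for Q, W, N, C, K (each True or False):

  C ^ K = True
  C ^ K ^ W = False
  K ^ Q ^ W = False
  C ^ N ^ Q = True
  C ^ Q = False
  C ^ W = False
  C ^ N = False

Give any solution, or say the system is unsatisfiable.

Q = True, W = True, N = True, C = True, K = False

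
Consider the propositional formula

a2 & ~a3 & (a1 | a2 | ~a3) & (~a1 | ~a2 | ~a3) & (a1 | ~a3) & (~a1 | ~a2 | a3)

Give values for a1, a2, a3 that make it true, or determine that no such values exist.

Unit clause (a2) forces a2 = True.
Unit clause (~a3) forces a3 = False.
In (~a1 | ~a2 | a3) only ~a1 is left, so a1 = False.
Check each clause:
  (a2): a2 holds.
  (~a3): ~a3 holds.
  (a1 | a2 | ~a3): a2 holds.
  (~a1 | ~a2 | ~a3): ~a1 holds.
  (a1 | ~a3): ~a3 holds.
  (~a1 | ~a2 | a3): ~a1 holds.
All clauses satisfied.

a1: False, a2: True, a3: False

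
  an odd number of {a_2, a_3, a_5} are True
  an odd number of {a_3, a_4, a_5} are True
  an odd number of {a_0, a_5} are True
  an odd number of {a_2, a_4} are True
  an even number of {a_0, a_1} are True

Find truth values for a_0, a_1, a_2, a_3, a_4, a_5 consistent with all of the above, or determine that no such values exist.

Unsatisfiable — no assignment works.

Adding constraints 1, 2, 4 mod 2: every variable appears an even number of times on the left, so the left side is 0.
But the right sides sum to 1 (mod 2). 0 ≠ 1 — the system is inconsistent.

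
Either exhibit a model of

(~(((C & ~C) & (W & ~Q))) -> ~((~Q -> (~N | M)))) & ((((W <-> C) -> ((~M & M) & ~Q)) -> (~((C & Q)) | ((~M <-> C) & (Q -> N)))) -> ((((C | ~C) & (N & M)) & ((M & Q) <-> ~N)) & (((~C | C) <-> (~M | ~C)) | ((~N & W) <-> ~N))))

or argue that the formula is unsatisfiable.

No satisfying assignment exists.

Case Q = True: the conjunct ~(((C & ~C) & (W & ~Q))) -> ~((~Q -> (~N | M))) becomes ~False -> ~True = False.
Case Q = False: the formula simplifies to (~(((C & ~C) & W)) -> ~((~N | M))) & ((((C | ~C) & (N & M)) & N) & (((~C | C) <-> (~M | ~C)) | ((~N & W) <-> ~N))).
  N = True: simplifies to (~(((C & ~C) & W)) -> ~M) & ((C | ~C) & M).
    C = True: simplifies to ~M & M.
      M = True: the conjunct ~M is False.
      M = False: the conjunct M is False.
    C = False: simplifies to ~M & M.
      M = True: the conjunct ~M is False.
      M = False: the conjunct M is False.
  N = False: the conjunct N is False.
Both cases fail — unsatisfiable.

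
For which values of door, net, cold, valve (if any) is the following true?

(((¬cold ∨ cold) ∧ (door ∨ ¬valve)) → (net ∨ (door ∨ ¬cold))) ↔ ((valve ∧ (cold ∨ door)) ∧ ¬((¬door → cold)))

door = False, net = False, cold = True, valve = False

  (((¬cold ∨ cold) ∧ (door ∨ ¬valve)) → (net ∨ (door ∨ ¬cold))) ↔ ((valve ∧ (cold ∨ door)) ∧ ¬((¬door → cold))) = True
    ((¬cold ∨ cold) ∧ (door ∨ ¬valve)) → (net ∨ (door ∨ ¬cold)) = False
      (¬cold ∨ cold) ∧ (door ∨ ¬valve) = True
        ¬cold ∨ cold = True
          ¬cold = False
        door ∨ ¬valve = True
          ¬valve = True
      net ∨ (door ∨ ¬cold) = False
        door ∨ ¬cold = False
          ¬cold = False
    (valve ∧ (cold ∨ door)) ∧ ¬((¬door → cold)) = False
      valve ∧ (cold ∨ door) = False
        cold ∨ door = True
      ¬((¬door → cold)) = False
        ¬door → cold = True
          ¬door = True
The formula evaluates to True.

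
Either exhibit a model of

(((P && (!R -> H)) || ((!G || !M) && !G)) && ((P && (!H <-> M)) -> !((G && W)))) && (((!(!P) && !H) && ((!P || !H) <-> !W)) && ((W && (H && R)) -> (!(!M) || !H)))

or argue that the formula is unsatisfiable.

P: True; R: False; M: True; W: False; G: False; H: False

  ((P && (!R -> H)) || ((!G || !M) && !G)) && ((P && (!H <-> M)) -> !((G && W))) = True
    (P && (!R -> H)) || ((!G || !M) && !G) = True
      P && (!R -> H) = False
        !R -> H = False
          !R = True
      (!G || !M) && !G = True
        !G || !M = True
          !G = True
          !M = False
        !G = True
    (P && (!H <-> M)) -> !((G && W)) = True
      P && (!H <-> M) = True
        !H <-> M = True
          !H = True
      !((G && W)) = True
        G && W = False
  ((!(!P) && !H) && ((!P || !H) <-> !W)) && ((W && (H && R)) -> (!(!M) || !H)) = True
    (!(!P) && !H) && ((!P || !H) <-> !W) = True
      !(!P) && !H = True
        !(!P) = True
          !P = False
        !H = True
      (!P || !H) <-> !W = True
        !P || !H = True
          !P = False
          !H = True
        !W = True
    (W && (H && R)) -> (!(!M) || !H) = True
      W && (H && R) = False
        H && R = False
      !(!M) || !H = True
        !(!M) = True
          !M = False
        !H = True
Both conjuncts True, so the formula holds.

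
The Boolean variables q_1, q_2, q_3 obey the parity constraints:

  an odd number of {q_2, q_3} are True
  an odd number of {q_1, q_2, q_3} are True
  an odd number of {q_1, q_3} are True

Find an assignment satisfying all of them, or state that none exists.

q_1: False; q_2: False; q_3: True

{q_2, q_3}: 1 true → odd ✓
{q_1, q_2, q_3}: 1 true → odd ✓
{q_1, q_3}: 1 true → odd ✓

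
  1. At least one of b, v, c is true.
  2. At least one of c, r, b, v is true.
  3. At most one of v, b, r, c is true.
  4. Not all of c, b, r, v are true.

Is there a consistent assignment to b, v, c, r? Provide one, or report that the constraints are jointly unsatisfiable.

b = False, v = False, c = True, r = False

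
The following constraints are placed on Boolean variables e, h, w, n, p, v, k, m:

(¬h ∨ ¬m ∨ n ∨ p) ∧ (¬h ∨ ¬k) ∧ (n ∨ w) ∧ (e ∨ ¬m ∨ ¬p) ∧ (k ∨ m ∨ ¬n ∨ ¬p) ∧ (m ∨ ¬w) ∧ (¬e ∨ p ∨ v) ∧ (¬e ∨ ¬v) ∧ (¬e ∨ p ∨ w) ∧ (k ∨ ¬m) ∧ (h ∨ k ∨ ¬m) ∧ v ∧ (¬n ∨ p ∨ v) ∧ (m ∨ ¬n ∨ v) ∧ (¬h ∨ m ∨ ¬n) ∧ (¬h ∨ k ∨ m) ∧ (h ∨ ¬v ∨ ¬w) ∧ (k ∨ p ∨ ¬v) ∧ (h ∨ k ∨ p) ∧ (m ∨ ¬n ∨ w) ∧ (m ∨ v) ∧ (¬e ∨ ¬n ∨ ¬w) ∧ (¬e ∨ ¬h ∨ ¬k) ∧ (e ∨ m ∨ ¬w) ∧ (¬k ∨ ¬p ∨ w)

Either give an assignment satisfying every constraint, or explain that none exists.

Unit clause (v) forces v = True.
In (¬e ∨ ¬v) only ¬e is left, so e = False.
Try h = True:
  (¬h ∨ ¬k) forces k = False.
  (k ∨ ¬m) forces m = False.
  clause (¬h ∨ k ∨ m) is falsified — backtrack.
So h = False.
  then (h ∨ ¬v ∨ ¬w) forces w = False.
  then (n ∨ w) forces n = True.
  then (m ∨ ¬n ∨ w) forces m = True.
  then (e ∨ ¬m ∨ ¬p) forces p = False.
  then (k ∨ ¬m) forces k = True.
All clauses satisfied.

e = False, h = False, w = False, n = True, p = False, v = True, k = True, m = True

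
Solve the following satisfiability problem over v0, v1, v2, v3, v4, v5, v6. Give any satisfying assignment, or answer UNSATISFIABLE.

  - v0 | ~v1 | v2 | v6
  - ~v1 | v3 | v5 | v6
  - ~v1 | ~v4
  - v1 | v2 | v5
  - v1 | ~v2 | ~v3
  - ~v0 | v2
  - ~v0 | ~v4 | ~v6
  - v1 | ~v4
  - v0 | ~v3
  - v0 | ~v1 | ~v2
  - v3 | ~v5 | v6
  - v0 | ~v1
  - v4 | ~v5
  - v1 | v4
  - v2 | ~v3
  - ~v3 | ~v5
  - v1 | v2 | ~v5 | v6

v0 = True, v1 = True, v2 = True, v3 = False, v4 = False, v5 = False, v6 = True

Try v0 = False:
  (v0 | ~v3) forces v3 = False.
  (v0 | ~v1) forces v1 = False.
  (v1 | ~v4) forces v4 = False.
  clause (v1 | v4) is falsified — backtrack.
So v0 = True.
  then (~v0 | v2) forces v2 = True.
Try v1 = False:
  (v1 | ~v2 | ~v3) forces v3 = False.
  (v1 | ~v4) forces v4 = False.
  clause (v1 | v4) is falsified — backtrack.
So v1 = True.
  then (~v1 | ~v4) forces v4 = False.
  then (v4 | ~v5) forces v5 = False.
Set v3 = False.
  then (~v1 | v3 | v5 | v6) forces v6 = True.
All clauses satisfied.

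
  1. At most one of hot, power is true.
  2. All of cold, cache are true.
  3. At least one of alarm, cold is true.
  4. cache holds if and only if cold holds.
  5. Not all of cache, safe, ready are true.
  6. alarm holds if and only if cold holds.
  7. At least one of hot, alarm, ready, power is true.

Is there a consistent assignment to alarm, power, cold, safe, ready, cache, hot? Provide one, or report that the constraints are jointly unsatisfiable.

alarm: True, power: True, cold: True, safe: False, ready: False, cache: True, hot: False

  (1) {hot, power}: 1 true — at most one ✓
  (2) {cold, cache}: all 2 true ✓
  (3) {alarm, cold}: 2 true — at least one ✓
  (4) cache=T, cold=T — same ✓
  (5) {cache, safe, ready}: 1/3 true — not all ✓
  (6) alarm=T, cold=T — same ✓
  (7) {hot, alarm, ready, power}: 2 true — at least one ✓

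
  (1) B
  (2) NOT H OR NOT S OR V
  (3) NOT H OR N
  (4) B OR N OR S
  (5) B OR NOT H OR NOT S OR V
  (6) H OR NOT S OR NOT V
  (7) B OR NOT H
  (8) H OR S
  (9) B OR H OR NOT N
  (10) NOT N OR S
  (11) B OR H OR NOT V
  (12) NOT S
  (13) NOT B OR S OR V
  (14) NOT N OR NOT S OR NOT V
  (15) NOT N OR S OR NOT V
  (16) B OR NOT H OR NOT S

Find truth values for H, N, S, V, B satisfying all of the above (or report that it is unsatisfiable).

Case S = True:
  Clause (NOT S) is falsified — contradiction.
Case S = False:
  (B) forces B = True.
  (H OR S) forces H = True.
  (NOT H OR N) forces N = True.
  Clause (NOT N OR S) is falsified — contradiction.
Both cases fail, so the formula is unsatisfiable.

The formula is unsatisfiable.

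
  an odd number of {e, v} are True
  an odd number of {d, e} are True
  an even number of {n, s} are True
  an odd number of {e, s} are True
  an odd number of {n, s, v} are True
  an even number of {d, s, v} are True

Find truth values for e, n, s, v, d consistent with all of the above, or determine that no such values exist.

The formula is unsatisfiable.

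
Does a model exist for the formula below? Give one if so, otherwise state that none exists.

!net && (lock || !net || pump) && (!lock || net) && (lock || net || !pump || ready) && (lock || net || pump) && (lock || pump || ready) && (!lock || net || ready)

lock = False, pump = True, ready = True, net = False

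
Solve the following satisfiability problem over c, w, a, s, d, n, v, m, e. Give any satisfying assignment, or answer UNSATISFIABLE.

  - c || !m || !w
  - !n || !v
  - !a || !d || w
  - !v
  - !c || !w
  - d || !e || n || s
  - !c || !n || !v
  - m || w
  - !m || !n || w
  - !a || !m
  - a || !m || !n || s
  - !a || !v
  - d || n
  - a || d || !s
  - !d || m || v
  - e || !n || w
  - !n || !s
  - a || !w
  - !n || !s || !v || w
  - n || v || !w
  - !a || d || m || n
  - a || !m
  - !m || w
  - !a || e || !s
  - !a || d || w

c=F; w=T; a=T; s=F; d=F; n=T; v=F; m=F; e=T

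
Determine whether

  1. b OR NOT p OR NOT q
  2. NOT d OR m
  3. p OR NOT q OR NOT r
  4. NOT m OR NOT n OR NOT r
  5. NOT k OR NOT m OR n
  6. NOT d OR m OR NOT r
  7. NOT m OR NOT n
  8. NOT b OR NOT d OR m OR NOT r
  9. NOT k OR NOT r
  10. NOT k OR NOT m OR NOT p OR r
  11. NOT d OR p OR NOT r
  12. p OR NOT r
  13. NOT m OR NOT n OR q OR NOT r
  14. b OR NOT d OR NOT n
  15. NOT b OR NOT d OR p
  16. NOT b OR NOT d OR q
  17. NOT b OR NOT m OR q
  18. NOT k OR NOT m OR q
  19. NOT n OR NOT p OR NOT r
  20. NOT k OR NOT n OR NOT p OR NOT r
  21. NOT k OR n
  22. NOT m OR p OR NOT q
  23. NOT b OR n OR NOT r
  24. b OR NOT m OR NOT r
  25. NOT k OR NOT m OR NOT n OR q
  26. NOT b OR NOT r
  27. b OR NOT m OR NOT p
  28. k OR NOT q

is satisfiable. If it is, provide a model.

n = False, q = False, r = False, m = False, b = False, k = False, p = True, d = False

Set n = False.
  then (NOT k OR n) forces k = False.
  then (k OR NOT q) forces q = False.
Set r = False.
Set m = False.
  then (NOT d OR m) forces d = False.
Set b = False.
Set p = True.
All clauses satisfied.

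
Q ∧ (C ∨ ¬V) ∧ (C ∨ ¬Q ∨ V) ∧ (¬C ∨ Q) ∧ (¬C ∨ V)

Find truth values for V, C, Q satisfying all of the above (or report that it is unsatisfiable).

V = True, C = True, Q = True

Unit clause (Q) forces Q = True.
Set V = True.
  then (C ∨ ¬V) forces C = True.
Check each clause:
  (Q): Q holds.
  (C ∨ ¬V): C holds.
  (C ∨ ¬Q ∨ V): C holds.
  (¬C ∨ Q): Q holds.
  (¬C ∨ V): V holds.
All clauses satisfied.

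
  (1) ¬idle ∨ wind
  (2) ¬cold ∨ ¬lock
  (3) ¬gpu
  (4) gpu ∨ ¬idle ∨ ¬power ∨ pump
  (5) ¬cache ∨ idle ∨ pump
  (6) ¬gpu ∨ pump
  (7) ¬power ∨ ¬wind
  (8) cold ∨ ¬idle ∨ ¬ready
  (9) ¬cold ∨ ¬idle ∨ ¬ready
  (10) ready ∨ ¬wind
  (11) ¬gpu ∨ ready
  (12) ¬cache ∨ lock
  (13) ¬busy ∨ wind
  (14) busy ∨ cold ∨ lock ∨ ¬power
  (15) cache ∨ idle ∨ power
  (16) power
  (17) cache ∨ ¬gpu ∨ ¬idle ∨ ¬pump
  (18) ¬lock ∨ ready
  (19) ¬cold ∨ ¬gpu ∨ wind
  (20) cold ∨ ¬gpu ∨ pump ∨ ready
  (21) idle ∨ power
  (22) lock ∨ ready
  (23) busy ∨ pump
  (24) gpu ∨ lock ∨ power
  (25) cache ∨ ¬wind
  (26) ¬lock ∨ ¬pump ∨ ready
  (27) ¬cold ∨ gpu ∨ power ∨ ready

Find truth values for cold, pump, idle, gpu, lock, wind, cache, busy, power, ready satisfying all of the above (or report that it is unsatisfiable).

Unit clause (¬gpu) forces gpu = False.
Unit clause (power) forces power = True.
In (¬power ∨ ¬wind) only ¬wind is left, so wind = False.
In (¬busy ∨ wind) only ¬busy is left, so busy = False.
In (busy ∨ pump) only pump is left, so pump = True.
In (¬idle ∨ wind) only ¬idle is left, so idle = False.
Set cold = False.
  then (busy ∨ cold ∨ lock ∨ ¬power) forces lock = True.
  then (¬lock ∨ ready) forces ready = True.
Set cache = True.
All clauses satisfied.

cold = False; pump = True; idle = False; gpu = False; lock = True; wind = False; cache = True; busy = False; power = True; ready = True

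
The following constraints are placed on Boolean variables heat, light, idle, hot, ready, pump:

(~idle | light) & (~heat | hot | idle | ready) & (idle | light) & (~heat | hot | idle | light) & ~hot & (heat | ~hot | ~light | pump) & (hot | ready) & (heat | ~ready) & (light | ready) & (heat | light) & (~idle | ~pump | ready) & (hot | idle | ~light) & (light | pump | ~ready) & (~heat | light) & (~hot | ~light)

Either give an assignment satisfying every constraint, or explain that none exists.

heat: True, light: True, idle: True, hot: False, ready: True, pump: False

Unit clause (~hot) forces hot = False.
In (hot | ready) only ready is left, so ready = True.
In (heat | ~ready) only heat is left, so heat = True.
In (~heat | light) only light is left, so light = True.
In (hot | idle | ~light) only idle is left, so idle = True.
Set pump = False.
All clauses satisfied.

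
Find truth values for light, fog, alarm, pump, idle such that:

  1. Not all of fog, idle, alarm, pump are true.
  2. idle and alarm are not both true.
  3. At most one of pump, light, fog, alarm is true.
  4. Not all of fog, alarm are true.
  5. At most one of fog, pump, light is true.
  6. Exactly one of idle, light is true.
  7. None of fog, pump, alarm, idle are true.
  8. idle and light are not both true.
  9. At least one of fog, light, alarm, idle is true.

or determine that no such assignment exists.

light = True, fog = False, alarm = False, pump = False, idle = False

  (1) {fog, idle, alarm, pump}: 0/4 true — not all ✓
  (2) idle=F, alarm=F — not both ✓
  (3) {pump, light, fog, alarm}: 1 true — at most one ✓
  (4) {fog, alarm}: 0/2 true — not all ✓
  (5) {fog, pump, light}: 1 true — at most one ✓
  (6) {idle, light}: 1 true — exactly one ✓
  (7) {fog, pump, alarm, idle}: 0 true — none ✓
  (8) idle=F, light=T — not both ✓
  (9) {fog, light, alarm, idle}: 1 true — at least one ✓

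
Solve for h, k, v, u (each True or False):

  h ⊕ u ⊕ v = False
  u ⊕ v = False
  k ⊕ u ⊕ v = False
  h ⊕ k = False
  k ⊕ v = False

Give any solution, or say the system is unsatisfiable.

h: False, k: False, v: False, u: False

h ⊕ u ⊕ v = F ⊕ F ⊕ F = False ✓
u ⊕ v = F ⊕ F = False ✓
k ⊕ u ⊕ v = F ⊕ F ⊕ F = False ✓
h ⊕ k = F ⊕ F = False ✓
k ⊕ v = F ⊕ F = False ✓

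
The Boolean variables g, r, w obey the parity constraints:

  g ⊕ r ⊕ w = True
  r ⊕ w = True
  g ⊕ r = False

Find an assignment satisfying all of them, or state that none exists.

g = False, r = False, w = True

g ⊕ r ⊕ w = F ⊕ F ⊕ T = True ✓
r ⊕ w = F ⊕ T = True ✓
g ⊕ r = F ⊕ F = False ✓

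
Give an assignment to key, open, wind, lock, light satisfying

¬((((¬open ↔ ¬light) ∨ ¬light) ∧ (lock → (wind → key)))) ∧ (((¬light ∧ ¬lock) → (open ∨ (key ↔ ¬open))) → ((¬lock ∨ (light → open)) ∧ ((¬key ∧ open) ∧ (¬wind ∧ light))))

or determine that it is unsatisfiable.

Unsatisfiable

Case light = True: the formula simplifies to ¬((open ∧ (lock → (wind → key)))) ∧ ((¬lock ∨ open) ∧ ((¬key ∧ open) ∧ ¬wind)).
  open = True: simplifies to ¬((lock → (wind → key))) ∧ (¬key ∧ ¬wind).
    wind = True: the conjunct ¬wind is False.
    wind = False: the conjunct ¬((lock → (wind → key))) becomes ¬((lock → True)) = False.
  open = False: the conjunct open is False.
Case light = False: the formula simplifies to ¬((lock → (wind → key))) ∧ ¬((¬lock → (open ∨ (key ↔ ¬open)))).
  lock = True: the conjunct ¬((¬lock → (open ∨ (key ↔ ¬open)))) becomes ¬((False → (open ∨ (key ↔ ¬open)))) = False.
  lock = False: the conjunct ¬((lock → (wind → key))) becomes ¬((False → (wind → key))) = False.
Both cases fail — unsatisfiable.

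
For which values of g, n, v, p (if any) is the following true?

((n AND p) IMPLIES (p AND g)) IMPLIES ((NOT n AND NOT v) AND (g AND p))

g = True, n = False, v = False, p = True

  ((n AND p) IMPLIES (p AND g)) IMPLIES ((NOT n AND NOT v) AND (g AND p)) = True
    (n AND p) IMPLIES (p AND g) = True
      n AND p = False
      p AND g = True
    (NOT n AND NOT v) AND (g AND p) = True
      NOT n AND NOT v = True
        NOT n = True
        NOT v = True
      g AND p = True
The formula evaluates to True.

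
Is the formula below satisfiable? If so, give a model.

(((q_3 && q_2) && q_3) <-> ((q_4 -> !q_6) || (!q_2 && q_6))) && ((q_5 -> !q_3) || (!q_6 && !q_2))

q_2 = True; q_3 = False; q_4 = True; q_5 = False; q_6 = True

  ((q_3 && q_2) && q_3) <-> ((q_4 -> !q_6) || (!q_2 && q_6)) = True
    (q_3 && q_2) && q_3 = False
      q_3 && q_2 = False
    (q_4 -> !q_6) || (!q_2 && q_6) = False
      q_4 -> !q_6 = False
        !q_6 = False
      !q_2 && q_6 = False
        !q_2 = False
  (q_5 -> !q_3) || (!q_6 && !q_2) = True
    q_5 -> !q_3 = True
      !q_3 = True
    !q_6 && !q_2 = False
      !q_6 = False
      !q_2 = False
Both conjuncts True, so the formula holds.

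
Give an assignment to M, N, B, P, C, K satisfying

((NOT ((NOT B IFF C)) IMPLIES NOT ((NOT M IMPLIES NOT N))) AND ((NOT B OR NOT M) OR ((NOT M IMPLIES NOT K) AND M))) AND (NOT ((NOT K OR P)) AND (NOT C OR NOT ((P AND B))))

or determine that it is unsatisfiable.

M=F, N=F, B=T, P=F, C=F, K=T

  (NOT ((NOT B IFF C)) IMPLIES NOT ((NOT M IMPLIES NOT N))) AND ((NOT B OR NOT M) OR ((NOT M IMPLIES NOT K) AND M)) = True
    NOT ((NOT B IFF C)) IMPLIES NOT ((NOT M IMPLIES NOT N)) = True
      NOT ((NOT B IFF C)) = False
        NOT B IFF C = True
          NOT B = False
      NOT ((NOT M IMPLIES NOT N)) = False
        NOT M IMPLIES NOT N = True
          NOT M = True
          NOT N = True
    (NOT B OR NOT M) OR ((NOT M IMPLIES NOT K) AND M) = True
      NOT B OR NOT M = True
        NOT B = False
        NOT M = True
      (NOT M IMPLIES NOT K) AND M = False
        NOT M IMPLIES NOT K = False
          NOT M = True
          NOT K = False
  NOT ((NOT K OR P)) AND (NOT C OR NOT ((P AND B))) = True
    NOT ((NOT K OR P)) = True
      NOT K OR P = False
        NOT K = False
    NOT C OR NOT ((P AND B)) = True
      NOT C = True
      NOT ((P AND B)) = True
        P AND B = False
Both conjuncts True, so the formula holds.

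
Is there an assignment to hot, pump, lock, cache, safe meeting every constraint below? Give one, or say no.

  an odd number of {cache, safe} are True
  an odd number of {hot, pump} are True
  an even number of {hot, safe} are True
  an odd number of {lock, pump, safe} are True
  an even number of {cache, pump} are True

hot = False; pump = True; lock = False; cache = True; safe = False

{cache, safe}: 1 true → odd ✓
{hot, pump}: 1 true → odd ✓
{hot, safe}: 0 true → even ✓
{lock, pump, safe}: 1 true → odd ✓
{cache, pump}: 2 true → even ✓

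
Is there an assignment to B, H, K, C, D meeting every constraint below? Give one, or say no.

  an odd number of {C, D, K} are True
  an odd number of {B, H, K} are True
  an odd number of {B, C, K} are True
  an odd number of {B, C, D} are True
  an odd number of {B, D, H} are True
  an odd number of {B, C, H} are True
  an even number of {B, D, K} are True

No satisfying assignment exists.

Adding constraints 2, 4, 6, 7 mod 2: every variable appears an even number of times on the left, so the left side is 0.
But the right sides sum to 1 (mod 2). 0 ≠ 1 — the system is inconsistent.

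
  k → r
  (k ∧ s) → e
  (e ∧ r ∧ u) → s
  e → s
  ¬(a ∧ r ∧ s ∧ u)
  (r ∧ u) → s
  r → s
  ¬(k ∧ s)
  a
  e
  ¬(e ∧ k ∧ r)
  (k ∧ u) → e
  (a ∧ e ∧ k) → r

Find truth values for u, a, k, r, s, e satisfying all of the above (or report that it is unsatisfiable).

u=F, a=T, k=F, r=T, s=T, e=T

Unit clause (e) forces e = True.
Unit clause (a) forces a = True.
In (¬e ∨ s) only s is left, so s = True.
In (¬k ∨ ¬s) only ¬k is left, so k = False.
Set u = False.
Set r = True.
All clauses satisfied.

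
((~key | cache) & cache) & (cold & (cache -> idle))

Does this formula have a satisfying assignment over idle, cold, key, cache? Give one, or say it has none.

idle = True; cold = True; key = False; cache = True

  (~key | cache) & cache = True
    ~key | cache = True
      ~key = True
  cold & (cache -> idle) = True
    cache -> idle = True
Both conjuncts True, so the formula holds.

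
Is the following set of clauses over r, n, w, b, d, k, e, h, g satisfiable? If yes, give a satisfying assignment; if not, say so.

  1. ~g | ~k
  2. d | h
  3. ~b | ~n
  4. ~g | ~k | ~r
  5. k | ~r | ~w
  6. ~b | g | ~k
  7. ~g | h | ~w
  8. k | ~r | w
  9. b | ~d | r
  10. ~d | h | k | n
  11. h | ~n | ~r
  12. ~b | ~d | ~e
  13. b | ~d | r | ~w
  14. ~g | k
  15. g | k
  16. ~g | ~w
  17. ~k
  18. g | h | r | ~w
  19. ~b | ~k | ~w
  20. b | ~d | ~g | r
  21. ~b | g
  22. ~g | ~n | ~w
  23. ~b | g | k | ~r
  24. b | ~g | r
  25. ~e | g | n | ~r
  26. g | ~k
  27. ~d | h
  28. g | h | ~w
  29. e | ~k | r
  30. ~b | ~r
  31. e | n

Case k = True:
  Clause (~k) is falsified — contradiction.
Case k = False:
  (~g | k) forces g = False.
  Clause (g | k) is falsified — contradiction.
Both cases fail, so the formula is unsatisfiable.

UNSATISFIABLE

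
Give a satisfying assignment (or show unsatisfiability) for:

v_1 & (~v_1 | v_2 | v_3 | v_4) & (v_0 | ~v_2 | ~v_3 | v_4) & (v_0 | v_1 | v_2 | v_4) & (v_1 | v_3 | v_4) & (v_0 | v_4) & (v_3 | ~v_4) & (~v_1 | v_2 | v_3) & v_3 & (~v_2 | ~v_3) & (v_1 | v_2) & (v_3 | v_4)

Unit clause (v_1) forces v_1 = True.
Unit clause (v_3) forces v_3 = True.
In (~v_2 | ~v_3) only ~v_2 is left, so v_2 = False.
Set v_0 = True.
Set v_4 = True.
All clauses satisfied.

v_0 = True, v_1 = True, v_2 = False, v_3 = True, v_4 = True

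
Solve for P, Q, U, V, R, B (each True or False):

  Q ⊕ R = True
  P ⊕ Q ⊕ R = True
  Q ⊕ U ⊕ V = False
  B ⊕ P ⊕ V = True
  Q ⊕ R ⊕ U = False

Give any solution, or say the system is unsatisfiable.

P = False, Q = False, U = True, V = True, R = True, B = False

Q ⊕ R = F ⊕ T = True ✓
P ⊕ Q ⊕ R = F ⊕ F ⊕ T = True ✓
Q ⊕ U ⊕ V = F ⊕ T ⊕ T = False ✓
B ⊕ P ⊕ V = F ⊕ F ⊕ T = True ✓
Q ⊕ R ⊕ U = F ⊕ T ⊕ T = False ✓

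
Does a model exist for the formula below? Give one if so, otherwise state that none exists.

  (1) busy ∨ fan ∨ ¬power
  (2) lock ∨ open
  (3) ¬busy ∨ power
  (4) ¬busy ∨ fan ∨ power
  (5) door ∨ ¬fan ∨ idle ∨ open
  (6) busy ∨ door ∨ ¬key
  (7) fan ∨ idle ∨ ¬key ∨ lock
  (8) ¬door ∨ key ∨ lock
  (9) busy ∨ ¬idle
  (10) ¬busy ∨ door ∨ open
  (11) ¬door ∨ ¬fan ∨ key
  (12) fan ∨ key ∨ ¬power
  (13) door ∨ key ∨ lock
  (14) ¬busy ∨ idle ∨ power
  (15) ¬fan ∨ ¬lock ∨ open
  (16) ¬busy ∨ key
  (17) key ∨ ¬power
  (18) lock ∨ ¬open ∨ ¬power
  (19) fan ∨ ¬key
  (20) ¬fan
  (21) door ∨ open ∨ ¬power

idle=F, power=F, open=F, busy=F, lock=T, key=F, door=F, fan=F

Unit clause (¬fan) forces fan = False.
In (fan ∨ ¬key) only ¬key is left, so key = False.
In (fan ∨ key ∨ ¬power) only ¬power is left, so power = False.
In (¬busy ∨ key) only ¬busy is left, so busy = False.
In (busy ∨ ¬idle) only ¬idle is left, so idle = False.
Set open = False.
  then (lock ∨ open) forces lock = True.
Set door = False.
All clauses satisfied.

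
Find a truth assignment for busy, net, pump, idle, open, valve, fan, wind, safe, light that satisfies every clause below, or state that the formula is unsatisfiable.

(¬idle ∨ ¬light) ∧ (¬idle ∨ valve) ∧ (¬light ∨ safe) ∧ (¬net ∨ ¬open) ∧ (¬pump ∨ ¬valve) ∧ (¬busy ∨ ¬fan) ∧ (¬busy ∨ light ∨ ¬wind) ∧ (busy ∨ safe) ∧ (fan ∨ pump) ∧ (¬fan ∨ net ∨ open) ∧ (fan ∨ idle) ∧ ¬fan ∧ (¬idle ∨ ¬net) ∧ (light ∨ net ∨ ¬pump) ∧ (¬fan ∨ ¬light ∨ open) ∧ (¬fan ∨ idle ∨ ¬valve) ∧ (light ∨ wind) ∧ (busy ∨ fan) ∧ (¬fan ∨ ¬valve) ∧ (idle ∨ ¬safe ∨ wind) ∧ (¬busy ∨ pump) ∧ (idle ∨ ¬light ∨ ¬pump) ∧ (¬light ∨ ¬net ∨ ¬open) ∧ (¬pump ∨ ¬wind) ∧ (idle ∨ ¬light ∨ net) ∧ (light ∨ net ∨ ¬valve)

Case fan = True:
  Clause (¬fan) is falsified — contradiction.
Case fan = False:
  (fan ∨ pump) forces pump = True.
  (¬pump ∨ ¬valve) forces valve = False.
  (¬idle ∨ valve) forces idle = False.
  Clause (fan ∨ idle) is falsified — contradiction.
Both cases fail, so the formula is unsatisfiable.

The formula is unsatisfiable.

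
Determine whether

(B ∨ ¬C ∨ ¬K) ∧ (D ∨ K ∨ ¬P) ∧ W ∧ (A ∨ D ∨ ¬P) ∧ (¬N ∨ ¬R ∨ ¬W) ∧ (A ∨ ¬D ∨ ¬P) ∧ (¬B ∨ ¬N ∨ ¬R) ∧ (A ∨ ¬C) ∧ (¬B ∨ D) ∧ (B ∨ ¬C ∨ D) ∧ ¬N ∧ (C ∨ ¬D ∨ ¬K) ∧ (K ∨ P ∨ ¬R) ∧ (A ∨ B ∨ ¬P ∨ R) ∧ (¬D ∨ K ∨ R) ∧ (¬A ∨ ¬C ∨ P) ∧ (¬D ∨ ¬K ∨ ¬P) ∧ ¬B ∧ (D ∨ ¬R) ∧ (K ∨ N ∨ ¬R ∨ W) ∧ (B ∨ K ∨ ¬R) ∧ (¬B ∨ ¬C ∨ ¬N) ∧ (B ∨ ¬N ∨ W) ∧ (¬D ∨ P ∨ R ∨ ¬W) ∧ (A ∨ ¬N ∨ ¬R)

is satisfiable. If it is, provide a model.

N = False; R = False; C = False; B = False; A = False; W = True; D = False; P = False; K = True

Unit clause (W) forces W = True.
Unit clause (¬N) forces N = False.
Unit clause (¬B) forces B = False.
Try R = True:
  (D ∨ ¬R) forces D = True.
  (B ∨ K ∨ ¬R) forces K = True.
  (B ∨ ¬C ∨ ¬K) forces C = False.
  clause (C ∨ ¬D ∨ ¬K) is falsified — backtrack.
So R = False.
Try C = True:
  (B ∨ ¬C ∨ ¬K) forces K = False.
  (A ∨ ¬C) forces A = True.
  (B ∨ ¬C ∨ D) forces D = True.
  clause (¬D ∨ K ∨ R) is falsified — backtrack.
So C = False.
Set A = False.
  then (A ∨ B ∨ ¬P ∨ R) forces P = False.
  then (¬D ∨ P ∨ R ∨ ¬W) forces D = False.
Set K = True.
All clauses satisfied.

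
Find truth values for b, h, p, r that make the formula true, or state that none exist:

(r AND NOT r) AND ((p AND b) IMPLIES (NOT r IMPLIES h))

Unsatisfiable — no assignment works.

Case r = True: the conjunct NOT r is False.
Case r = False: the conjunct r is False.
Both cases fail — unsatisfiable.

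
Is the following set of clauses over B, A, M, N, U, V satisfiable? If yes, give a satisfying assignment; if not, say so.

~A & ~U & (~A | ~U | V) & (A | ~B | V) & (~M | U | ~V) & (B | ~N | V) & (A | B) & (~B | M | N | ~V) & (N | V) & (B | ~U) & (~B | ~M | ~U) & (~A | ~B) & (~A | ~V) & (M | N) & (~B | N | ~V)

B = True; A = False; M = False; N = True; U = False; V = True

Unit clause (~A) forces A = False.
Unit clause (~U) forces U = False.
In (A | B) only B is left, so B = True.
In (A | ~B | V) only V is left, so V = True.
In (~M | U | ~V) only ~M is left, so M = False.
In (~B | M | N | ~V) only N is left, so N = True.
All clauses satisfied.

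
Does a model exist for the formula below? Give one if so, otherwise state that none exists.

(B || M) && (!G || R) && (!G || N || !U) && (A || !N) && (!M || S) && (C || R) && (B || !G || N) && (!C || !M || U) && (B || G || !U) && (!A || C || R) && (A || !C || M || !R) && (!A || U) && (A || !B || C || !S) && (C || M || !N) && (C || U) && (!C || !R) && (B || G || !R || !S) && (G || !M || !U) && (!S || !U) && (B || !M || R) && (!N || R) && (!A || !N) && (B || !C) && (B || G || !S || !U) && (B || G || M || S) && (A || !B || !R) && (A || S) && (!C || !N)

C = False, R = True, B = True, M = False, A = True, U = True, N = False, S = False, G = False

Set C = False.
  then (C || R) forces R = True.
  then (C || U) forces U = True.
  then (!S || !U) forces S = False.
  then (A || S) forces A = True.
  then (!M || S) forces M = False.
  then (C || M || !N) forces N = False.
  then (B || M) forces B = True.
  then (!G || N || !U) forces G = False.
All clauses satisfied.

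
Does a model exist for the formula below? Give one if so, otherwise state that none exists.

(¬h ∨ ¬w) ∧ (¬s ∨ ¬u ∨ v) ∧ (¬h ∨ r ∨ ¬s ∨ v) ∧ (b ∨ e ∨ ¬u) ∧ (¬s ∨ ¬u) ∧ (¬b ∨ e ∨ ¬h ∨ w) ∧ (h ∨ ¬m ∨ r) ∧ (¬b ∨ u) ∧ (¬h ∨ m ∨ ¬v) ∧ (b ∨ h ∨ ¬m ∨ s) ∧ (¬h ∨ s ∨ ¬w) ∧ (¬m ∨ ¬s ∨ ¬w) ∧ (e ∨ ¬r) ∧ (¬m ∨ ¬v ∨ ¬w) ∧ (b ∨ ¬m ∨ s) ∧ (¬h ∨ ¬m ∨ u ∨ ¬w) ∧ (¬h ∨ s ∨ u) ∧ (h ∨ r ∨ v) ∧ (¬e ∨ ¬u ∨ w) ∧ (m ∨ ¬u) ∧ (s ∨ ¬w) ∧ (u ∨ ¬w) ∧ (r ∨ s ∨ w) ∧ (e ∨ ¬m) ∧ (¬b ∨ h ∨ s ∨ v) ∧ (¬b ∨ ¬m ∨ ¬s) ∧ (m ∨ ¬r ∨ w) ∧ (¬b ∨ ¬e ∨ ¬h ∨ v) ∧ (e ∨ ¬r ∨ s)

v = False; s = True; e = True; r = True; w = False; b = False; u = False; m = True; h = True

Set v = False.
Set s = True.
  then (¬s ∨ ¬u ∨ v) forces u = False.
  then (¬b ∨ u) forces b = False.
  then (u ∨ ¬w) forces w = False.
Try e = False:
  (e ∨ ¬r) forces r = False.
  (¬h ∨ r ∨ ¬s ∨ v) forces h = False.
  clause (h ∨ r ∨ v) is falsified — backtrack.
So e = True.
Try r = False:
  (¬h ∨ r ∨ ¬s ∨ v) forces h = False.
  clause (h ∨ r ∨ v) is falsified — backtrack.
So r = True.
  then (m ∨ ¬r ∨ w) forces m = True.
Set h = True.
All clauses satisfied.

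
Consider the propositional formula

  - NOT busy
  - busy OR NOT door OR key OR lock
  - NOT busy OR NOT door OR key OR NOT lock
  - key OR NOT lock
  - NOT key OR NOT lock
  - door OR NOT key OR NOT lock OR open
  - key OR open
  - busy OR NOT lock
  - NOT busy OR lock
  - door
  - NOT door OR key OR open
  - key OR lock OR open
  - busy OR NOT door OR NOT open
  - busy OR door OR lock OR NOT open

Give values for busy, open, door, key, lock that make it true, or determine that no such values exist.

busy = False; open = False; door = True; key = True; lock = False

Unit clause (NOT busy) forces busy = False.
In (busy OR NOT lock) only NOT lock is left, so lock = False.
Unit clause (door) forces door = True.
In (busy OR NOT door OR NOT open) only NOT open is left, so open = False.
In (busy OR NOT door OR key OR lock) only key is left, so key = True.
All clauses satisfied.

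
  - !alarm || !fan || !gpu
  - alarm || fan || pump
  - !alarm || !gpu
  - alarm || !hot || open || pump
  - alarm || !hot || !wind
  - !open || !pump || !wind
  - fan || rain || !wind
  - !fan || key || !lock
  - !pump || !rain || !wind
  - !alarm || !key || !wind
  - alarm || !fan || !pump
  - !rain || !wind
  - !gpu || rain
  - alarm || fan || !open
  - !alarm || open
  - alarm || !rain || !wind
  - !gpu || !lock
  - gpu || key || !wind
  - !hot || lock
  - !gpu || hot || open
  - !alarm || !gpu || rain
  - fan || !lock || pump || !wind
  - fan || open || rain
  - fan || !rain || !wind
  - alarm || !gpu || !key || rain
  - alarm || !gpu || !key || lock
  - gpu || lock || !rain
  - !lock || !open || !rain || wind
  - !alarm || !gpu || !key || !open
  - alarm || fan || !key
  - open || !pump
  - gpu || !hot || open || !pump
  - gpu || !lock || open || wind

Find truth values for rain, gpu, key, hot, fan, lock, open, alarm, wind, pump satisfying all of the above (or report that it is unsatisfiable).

rain = False; gpu = False; key = True; hot = True; fan = True; lock = True; open = True; alarm = True; wind = False; pump = False

Set rain = False.
  then (!gpu || rain) forces gpu = False.
Set key = True.
Set hot = True.
  then (!hot || lock) forces lock = True.
Set fan = True.
Set open = True.
Set alarm = True.
  then (!alarm || !key || !wind) forces wind = False.
Set pump = False.
All clauses satisfied.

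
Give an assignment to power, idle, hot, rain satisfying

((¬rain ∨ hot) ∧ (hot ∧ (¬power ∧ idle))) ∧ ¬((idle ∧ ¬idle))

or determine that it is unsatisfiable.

power = False; idle = True; hot = True; rain = False

  (¬rain ∨ hot) ∧ (hot ∧ (¬power ∧ idle)) = True
    ¬rain ∨ hot = True
      ¬rain = True
    hot ∧ (¬power ∧ idle) = True
      ¬power ∧ idle = True
        ¬power = True
  ¬((idle ∧ ¬idle)) = True
    idle ∧ ¬idle = False
      ¬idle = False
Both conjuncts True, so the formula holds.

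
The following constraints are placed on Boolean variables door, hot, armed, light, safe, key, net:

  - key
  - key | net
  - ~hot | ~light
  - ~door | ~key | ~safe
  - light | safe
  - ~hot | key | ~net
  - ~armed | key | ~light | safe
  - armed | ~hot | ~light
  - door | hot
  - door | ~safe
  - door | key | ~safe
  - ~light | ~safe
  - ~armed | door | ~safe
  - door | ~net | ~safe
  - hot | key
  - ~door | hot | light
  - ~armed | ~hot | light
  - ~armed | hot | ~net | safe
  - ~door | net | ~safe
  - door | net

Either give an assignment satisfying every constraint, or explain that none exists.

door=T, hot=F, armed=T, light=T, safe=F, key=T, net=F

Unit clause (key) forces key = True.
Try door = False:
  (door | hot) forces hot = True.
  (~hot | ~light) forces light = False.
  (light | safe) forces safe = True.
  clause (door | ~safe) is falsified — backtrack.
So door = True.
  then (~door | ~key | ~safe) forces safe = False.
  then (light | safe) forces light = True.
  then (~hot | ~light) forces hot = False.
Set armed = True.
  then (~armed | hot | ~net | safe) forces net = False.
All clauses satisfied.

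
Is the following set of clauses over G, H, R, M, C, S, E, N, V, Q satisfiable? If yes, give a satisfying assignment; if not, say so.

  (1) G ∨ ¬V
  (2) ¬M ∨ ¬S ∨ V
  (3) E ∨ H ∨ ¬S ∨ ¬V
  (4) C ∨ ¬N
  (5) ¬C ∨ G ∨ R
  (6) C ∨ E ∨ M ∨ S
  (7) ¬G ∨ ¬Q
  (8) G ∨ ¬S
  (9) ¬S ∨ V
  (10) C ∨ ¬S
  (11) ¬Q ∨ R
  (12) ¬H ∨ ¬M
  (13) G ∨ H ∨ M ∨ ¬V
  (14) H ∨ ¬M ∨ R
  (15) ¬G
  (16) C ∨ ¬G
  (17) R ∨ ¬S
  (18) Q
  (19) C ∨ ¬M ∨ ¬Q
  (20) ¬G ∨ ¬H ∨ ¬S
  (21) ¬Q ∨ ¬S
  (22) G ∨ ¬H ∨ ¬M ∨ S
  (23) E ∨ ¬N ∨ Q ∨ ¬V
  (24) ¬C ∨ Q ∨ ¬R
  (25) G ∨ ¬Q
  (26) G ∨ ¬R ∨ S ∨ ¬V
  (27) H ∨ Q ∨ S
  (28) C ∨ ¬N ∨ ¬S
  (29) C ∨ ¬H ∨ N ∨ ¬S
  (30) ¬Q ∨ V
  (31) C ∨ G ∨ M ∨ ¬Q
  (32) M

Unsatisfiable

Case Q = True:
  (¬G ∨ ¬Q) forces G = False.
  Clause (G ∨ ¬Q) is falsified — contradiction.
Case Q = False:
  Clause (Q) is falsified — contradiction.
Both cases fail, so the formula is unsatisfiable.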